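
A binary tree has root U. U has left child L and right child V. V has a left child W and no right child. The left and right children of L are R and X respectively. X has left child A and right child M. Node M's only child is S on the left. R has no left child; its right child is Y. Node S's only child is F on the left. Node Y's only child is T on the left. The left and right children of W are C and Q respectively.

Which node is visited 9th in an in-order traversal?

M

In-order visits the left subtree, then the node, then the right subtree.
At U: go left to L.
  At L: go left to R.
    At R: no left child.
    Visit R.
    At R: go right to Y.
      At Y: go left to T.
        T is a leaf — visit T.
      Visit Y.
      At Y: no right child.
  Visit L.
  At L: go right to X.
    At X: go left to A.
      A is a leaf — visit A.
    Visit X.
    At X: go right to M.
      At M: go left to S.
        At S: go left to F.
          F is a leaf — visit F.
        Visit S.
        At S: no right child.
      Visit M.
      At M: no right child.
Visit U.
At U: go right to V.
  At V: go left to W.
    At W: go left to C.
      C is a leaf — visit C.
    Visit W.
    At W: go right to Q.
      Q is a leaf — visit Q.
  Visit V.
  At V: no right child.
Full in-order sequence: R, T, Y, L, A, X, F, S, M, U, C, W, Q, V.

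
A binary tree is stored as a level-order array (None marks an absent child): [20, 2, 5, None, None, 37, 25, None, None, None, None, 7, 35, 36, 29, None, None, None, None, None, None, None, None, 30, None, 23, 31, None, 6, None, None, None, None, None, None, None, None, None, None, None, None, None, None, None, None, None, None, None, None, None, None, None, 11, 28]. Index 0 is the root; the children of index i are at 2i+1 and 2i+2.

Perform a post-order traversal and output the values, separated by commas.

2, 30, 7, 11, 23, 28, 31, 35, 37, 6, 36, 29, 25, 5, 20

Post-order visits the left subtree, then the right subtree, then the node.
At 20: go left to 2.
  2 is a leaf — visit 2.
At 20: go right to 5.
  At 5: go left to 37.
    At 37: go left to 7.
      At 7: go left to 30.
        30 is a leaf — visit 30.
      At 7: no right child.
      Visit 7.
    At 37: go right to 35.
      At 35: go left to 23.
        At 23: no left child.
        At 23: go right to 11.
          11 is a leaf — visit 11.
        Visit 23.
      At 35: go right to 31.
        At 31: go left to 28.
          28 is a leaf — visit 28.
        At 31: no right child.
        Visit 31.
      Visit 35.
    Visit 37.
  At 5: go right to 25.
    At 25: go left to 36.
      At 36: no left child.
      At 36: go right to 6.
        6 is a leaf — visit 6.
      Visit 36.
    At 25: go right to 29.
      29 is a leaf — visit 29.
    Visit 25.
  Visit 5.
Visit 20.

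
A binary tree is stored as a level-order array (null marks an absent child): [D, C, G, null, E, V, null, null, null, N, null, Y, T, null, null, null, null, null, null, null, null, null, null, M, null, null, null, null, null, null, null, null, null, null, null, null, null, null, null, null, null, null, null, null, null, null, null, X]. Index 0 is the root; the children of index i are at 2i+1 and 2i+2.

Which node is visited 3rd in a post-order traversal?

C

Post-order visits the left subtree, then the right subtree, then the node.
At D: go left to C.
  At C: no left child.
  At C: go right to E.
    At E: go left to N.
      N is a leaf — visit N.
    At E: no right child.
    Visit E.
  Visit C.
At D: go right to G.
  At G: go left to V.
    At V: go left to Y.
      At Y: go left to M.
        At M: go left to X.
          X is a leaf — visit X.
        At M: no right child.
        Visit M.
      At Y: no right child.
      Visit Y.
    At V: go right to T.
      T is a leaf — visit T.
    Visit V.
  At G: no right child.
  Visit G.
Visit D.
Full post-order sequence: N, E, C, X, M, Y, T, V, G, D.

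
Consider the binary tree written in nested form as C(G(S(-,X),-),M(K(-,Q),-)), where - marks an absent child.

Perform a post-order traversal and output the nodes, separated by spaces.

Post-order visits the left subtree, then the right subtree, then the node.
At C: go left to G.
  At G: go left to S.
    At S: no left child.
    At S: go right to X.
      X is a leaf — visit X.
    Visit S.
  At G: no right child.
  Visit G.
At C: go right to M.
  At M: go left to K.
    At K: no left child.
    At K: go right to Q.
      Q is a leaf — visit Q.
    Visit K.
  At M: no right child.
  Visit M.
Visit C.

X S G Q K M C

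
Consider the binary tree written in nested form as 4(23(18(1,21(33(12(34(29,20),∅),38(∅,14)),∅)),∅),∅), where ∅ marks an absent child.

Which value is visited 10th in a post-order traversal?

18

Post-order visits the left subtree, then the right subtree, then the node.
At 4: go left to 23.
  At 23: go left to 18.
    At 18: go left to 1.
      1 is a leaf — visit 1.
    At 18: go right to 21.
      At 21: go left to 33.
        At 33: go left to 12.
          At 12: go left to 34.
            At 34: go left to 29.
              29 is a leaf — visit 29.
            At 34: go right to 20.
              20 is a leaf — visit 20.
            Visit 34.
          At 12: no right child.
          Visit 12.
        At 33: go right to 38.
          At 38: no left child.
          At 38: go right to 14.
            14 is a leaf — visit 14.
          Visit 38.
        Visit 33.
      At 21: no right child.
      Visit 21.
    Visit 18.
  At 23: no right child.
  Visit 23.
At 4: no right child.
Visit 4.
Full post-order sequence: 1, 29, 20, 34, 12, 14, 38, 33, 21, 18, 23, 4.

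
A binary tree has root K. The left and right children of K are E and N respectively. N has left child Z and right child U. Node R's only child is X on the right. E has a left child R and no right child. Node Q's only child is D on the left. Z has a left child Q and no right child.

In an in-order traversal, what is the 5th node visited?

In-order visits the left subtree, then the node, then the right subtree.
At K: go left to E.
  At E: go left to R.
    At R: no left child.
    Visit R.
    At R: go right to X.
      X is a leaf — visit X.
  Visit E.
  At E: no right child.
Visit K.
At K: go right to N.
  At N: go left to Z.
    At Z: go left to Q.
      At Q: go left to D.
        D is a leaf — visit D.
      Visit Q.
      At Q: no right child.
    Visit Z.
    At Z: no right child.
  Visit N.
  At N: go right to U.
    U is a leaf — visit U.
Full in-order sequence: R, X, E, K, D, Q, Z, N, U.

D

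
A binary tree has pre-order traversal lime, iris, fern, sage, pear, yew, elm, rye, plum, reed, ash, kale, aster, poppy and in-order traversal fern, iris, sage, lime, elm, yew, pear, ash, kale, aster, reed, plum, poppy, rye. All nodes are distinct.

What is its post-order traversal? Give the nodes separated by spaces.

fern sage iris elm yew aster kale ash reed poppy plum rye pear lime

The first element of pre-order is the root; it splits in-order into left and right subtrees.
Root lime: left subtree has 3 nodes {fern, iris, sage}, right has 10 {elm, yew, pear, ash, kale, aster, reed, plum, poppy, rye}.
  Root iris: left subtree has 1 node {fern}, right has 1 {sage}.
  Root pear: left subtree has 2 nodes {elm, yew}, right has 7 {ash, kale, aster, reed, plum, poppy, rye}.
    Root yew: left subtree has 1 node {elm}, right has 0 { }.
    Root rye: left subtree has 6 nodes {ash, kale, aster, reed, plum, poppy}, right has 0 { }.
      Root plum: left subtree has 4 nodes {ash, kale, aster, reed}, right has 1 {poppy}.
        Root reed: left subtree has 3 nodes {ash, kale, aster}, right has 0 { }.
          Root ash: left subtree has 0 nodes { }, right has 2 {kale, aster}.
            Root kale: left subtree has 0 nodes { }, right has 1 {aster}.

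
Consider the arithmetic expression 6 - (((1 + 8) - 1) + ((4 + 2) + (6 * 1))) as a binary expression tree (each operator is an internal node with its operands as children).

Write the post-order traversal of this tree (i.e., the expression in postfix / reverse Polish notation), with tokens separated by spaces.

Post-order on an expression tree gives postfix notation: for each operator, emit left operand, right operand, then the operator.

6 1 8 + 1 - 4 2 + 6 1 * + + -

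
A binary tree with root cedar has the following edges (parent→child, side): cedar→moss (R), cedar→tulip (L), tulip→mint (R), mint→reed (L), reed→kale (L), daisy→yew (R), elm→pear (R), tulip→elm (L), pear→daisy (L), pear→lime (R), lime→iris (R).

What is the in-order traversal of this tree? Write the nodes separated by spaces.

In-order visits the left subtree, then the node, then the right subtree.
At cedar: go left to tulip.
  At tulip: go left to elm.
    At elm: no left child.
    Visit elm.
    At elm: go right to pear.
      At pear: go left to daisy.
        At daisy: no left child.
        Visit daisy.
        At daisy: go right to yew.
          yew is a leaf — visit yew.
      Visit pear.
      At pear: go right to lime.
        At lime: no left child.
        Visit lime.
        At lime: go right to iris.
          iris is a leaf — visit iris.
  Visit tulip.
  At tulip: go right to mint.
    At mint: go left to reed.
      At reed: go left to kale.
        kale is a leaf — visit kale.
      Visit reed.
      At reed: no right child.
    Visit mint.
    At mint: no right child.
Visit cedar.
At cedar: go right to moss.
  moss is a leaf — visit moss.

elm daisy yew pear lime iris tulip kale reed mint cedar moss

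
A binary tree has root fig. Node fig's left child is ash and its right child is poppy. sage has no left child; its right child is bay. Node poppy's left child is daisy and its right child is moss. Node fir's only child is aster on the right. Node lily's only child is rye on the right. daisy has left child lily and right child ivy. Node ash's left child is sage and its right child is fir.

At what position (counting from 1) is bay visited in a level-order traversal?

8

Level-order visits nodes level by level from the root, left to right within each level.
Level 0: fig
Level 1: ash, poppy
Level 2: sage, fir, daisy, moss
Level 3: bay, aster, lily, ivy
Level 4: rye
Full level-order sequence: fig, ash, poppy, sage, fir, daisy, moss, bay, aster, lily, ivy, rye.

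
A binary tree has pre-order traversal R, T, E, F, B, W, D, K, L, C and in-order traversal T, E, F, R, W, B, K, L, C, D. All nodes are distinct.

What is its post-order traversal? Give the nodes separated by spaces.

F E T W C L K D B R

The first element of pre-order is the root; it splits in-order into left and right subtrees.
Root R: left subtree has 3 nodes {T, E, F}, right has 6 {W, B, K, L, C, D}.
  Root T: left subtree has 0 nodes { }, right has 2 {E, F}.
    Root E: left subtree has 0 nodes { }, right has 1 {F}.
  Root B: left subtree has 1 node {W}, right has 4 {K, L, C, D}.
    Root D: left subtree has 3 nodes {K, L, C}, right has 0 { }.
      Root K: left subtree has 0 nodes { }, right has 2 {L, C}.
        Root L: left subtree has 0 nodes { }, right has 1 {C}.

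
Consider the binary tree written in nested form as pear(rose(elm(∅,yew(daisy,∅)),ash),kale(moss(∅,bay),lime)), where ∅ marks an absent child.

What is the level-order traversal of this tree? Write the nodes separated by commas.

Level-order visits nodes level by level from the root, left to right within each level.
Level 0: pear
Level 1: rose, kale
Level 2: elm, ash, moss, lime
Level 3: yew, bay
Level 4: daisy

pear, rose, kale, elm, ash, moss, lime, yew, bay, daisy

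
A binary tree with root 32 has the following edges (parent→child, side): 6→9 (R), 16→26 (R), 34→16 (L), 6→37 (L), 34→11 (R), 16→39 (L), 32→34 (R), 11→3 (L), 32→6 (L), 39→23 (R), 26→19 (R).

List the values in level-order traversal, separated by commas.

32, 6, 34, 37, 9, 16, 11, 39, 26, 3, 23, 19

Level-order visits nodes level by level from the root, left to right within each level.
Level 0: 32
Level 1: 6, 34
Level 2: 37, 9, 16, 11
Level 3: 39, 26, 3
Level 4: 23, 19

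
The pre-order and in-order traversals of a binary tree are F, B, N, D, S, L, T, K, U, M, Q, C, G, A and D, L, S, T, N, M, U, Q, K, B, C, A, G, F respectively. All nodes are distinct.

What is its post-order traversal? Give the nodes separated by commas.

L, T, S, D, M, Q, U, K, N, A, G, C, B, F

The first element of pre-order is the root; it splits in-order into left and right subtrees.
Root F: left subtree has 13 nodes {D, L, S, T, N, M, U, Q, K, B, C, A, G}, right has 0 { }.
  Root B: left subtree has 9 nodes {D, L, S, T, N, M, U, Q, K}, right has 3 {C, A, G}.
    Root N: left subtree has 4 nodes {D, L, S, T}, right has 4 {M, U, Q, K}.
      Root D: left subtree has 0 nodes { }, right has 3 {L, S, T}.
        Root S: left subtree has 1 node {L}, right has 1 {T}.
      Root K: left subtree has 3 nodes {M, U, Q}, right has 0 { }.
        Root U: left subtree has 1 node {M}, right has 1 {Q}.
    Root C: left subtree has 0 nodes { }, right has 2 {A, G}.
      Root G: left subtree has 1 node {A}, right has 0 { }.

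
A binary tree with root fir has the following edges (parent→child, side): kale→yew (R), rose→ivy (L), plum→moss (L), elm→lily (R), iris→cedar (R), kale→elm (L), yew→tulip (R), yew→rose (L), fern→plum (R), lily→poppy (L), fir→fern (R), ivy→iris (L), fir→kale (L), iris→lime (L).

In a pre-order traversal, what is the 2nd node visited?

kale

Pre-order visits the node, then its left subtree, then its right subtree.
Visit fir.
At fir: go left to kale.
  Visit kale.
  At kale: go left to elm.
    Visit elm.
    At elm: no left child.
    At elm: go right to lily.
      Visit lily.
      At lily: go left to poppy.
        poppy is a leaf — visit poppy.
      At lily: no right child.
  At kale: go right to yew.
    Visit yew.
    At yew: go left to rose.
      Visit rose.
      At rose: go left to ivy.
        Visit ivy.
        At ivy: go left to iris.
          Visit iris.
          At iris: go left to lime.
            lime is a leaf — visit lime.
          At iris: go right to cedar.
            cedar is a leaf — visit cedar.
        At ivy: no right child.
      At rose: no right child.
    At yew: go right to tulip.
      tulip is a leaf — visit tulip.
At fir: go right to fern.
  Visit fern.
  At fern: no left child.
  At fern: go right to plum.
    Visit plum.
    At plum: go left to moss.
      moss is a leaf — visit moss.
    At plum: no right child.
Full pre-order sequence: fir, kale, elm, lily, poppy, yew, rose, ivy, iris, lime, cedar, tulip, fern, plum, moss.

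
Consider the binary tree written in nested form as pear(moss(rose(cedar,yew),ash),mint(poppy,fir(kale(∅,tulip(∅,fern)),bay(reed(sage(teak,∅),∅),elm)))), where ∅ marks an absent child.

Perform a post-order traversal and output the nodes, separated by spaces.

cedar yew rose ash moss poppy fern tulip kale teak sage reed elm bay fir mint pear

Post-order visits the left subtree, then the right subtree, then the node.
At pear: go left to moss.
  At moss: go left to rose.
    At rose: go left to cedar.
      cedar is a leaf — visit cedar.
    At rose: go right to yew.
      yew is a leaf — visit yew.
    Visit rose.
  At moss: go right to ash.
    ash is a leaf — visit ash.
  Visit moss.
At pear: go right to mint.
  At mint: go left to poppy.
    poppy is a leaf — visit poppy.
  At mint: go right to fir.
    At fir: go left to kale.
      At kale: no left child.
      At kale: go right to tulip.
        At tulip: no left child.
        At tulip: go right to fern.
          fern is a leaf — visit fern.
        Visit tulip.
      Visit kale.
    At fir: go right to bay.
      At bay: go left to reed.
        At reed: go left to sage.
          At sage: go left to teak.
            teak is a leaf — visit teak.
          At sage: no right child.
          Visit sage.
        At reed: no right child.
        Visit reed.
      At bay: go right to elm.
        elm is a leaf — visit elm.
      Visit bay.
    Visit fir.
  Visit mint.
Visit pear.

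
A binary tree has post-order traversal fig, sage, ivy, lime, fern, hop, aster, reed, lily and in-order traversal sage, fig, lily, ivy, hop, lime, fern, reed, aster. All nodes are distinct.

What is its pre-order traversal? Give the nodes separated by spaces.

The last element of post-order is the root; it splits in-order into left and right subtrees.
Root lily: left subtree has 2 nodes {sage, fig}, right has 6 {ivy, hop, lime, fern, reed, aster}.
  Root sage: left subtree has 0 nodes { }, right has 1 {fig}.
  Root reed: left subtree has 4 nodes {ivy, hop, lime, fern}, right has 1 {aster}.
    Root hop: left subtree has 1 node {ivy}, right has 2 {lime, fern}.
      Root fern: left subtree has 1 node {lime}, right has 0 { }.

lily sage fig reed hop ivy fern lime aster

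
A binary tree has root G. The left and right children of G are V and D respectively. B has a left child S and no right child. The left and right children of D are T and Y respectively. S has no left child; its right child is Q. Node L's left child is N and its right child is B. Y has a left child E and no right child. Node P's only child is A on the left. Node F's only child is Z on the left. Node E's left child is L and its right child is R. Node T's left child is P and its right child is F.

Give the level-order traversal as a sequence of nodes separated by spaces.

G V D T Y P F E A Z L R N B S Q

Level-order visits nodes level by level from the root, left to right within each level.
Level 0: G
Level 1: V, D
Level 2: T, Y
Level 3: P, F, E
Level 4: A, Z, L, R
Level 5: N, B
Level 6: S
Level 7: Q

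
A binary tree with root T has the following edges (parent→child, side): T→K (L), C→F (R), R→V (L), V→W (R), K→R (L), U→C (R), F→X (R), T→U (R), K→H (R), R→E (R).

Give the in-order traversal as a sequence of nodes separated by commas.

In-order visits the left subtree, then the node, then the right subtree.
At T: go left to K.
  At K: go left to R.
    At R: go left to V.
      At V: no left child.
      Visit V.
      At V: go right to W.
        W is a leaf — visit W.
    Visit R.
    At R: go right to E.
      E is a leaf — visit E.
  Visit K.
  At K: go right to H.
    H is a leaf — visit H.
Visit T.
At T: go right to U.
  At U: no left child.
  Visit U.
  At U: go right to C.
    At C: no left child.
    Visit C.
    At C: go right to F.
      At F: no left child.
      Visit F.
      At F: go right to X.
        X is a leaf — visit X.

V, W, R, E, K, H, T, U, C, F, X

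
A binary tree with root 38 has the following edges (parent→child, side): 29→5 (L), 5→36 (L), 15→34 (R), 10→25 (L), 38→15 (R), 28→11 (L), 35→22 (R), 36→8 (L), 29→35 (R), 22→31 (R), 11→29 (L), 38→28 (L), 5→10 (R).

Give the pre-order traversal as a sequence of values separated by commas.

Pre-order visits the node, then its left subtree, then its right subtree.
Visit 38.
At 38: go left to 28.
  Visit 28.
  At 28: go left to 11.
    Visit 11.
    At 11: go left to 29.
      Visit 29.
      At 29: go left to 5.
        Visit 5.
        At 5: go left to 36.
          Visit 36.
          At 36: go left to 8.
            8 is a leaf — visit 8.
          At 36: no right child.
        At 5: go right to 10.
          Visit 10.
          At 10: go left to 25.
            25 is a leaf — visit 25.
          At 10: no right child.
      At 29: go right to 35.
        Visit 35.
        At 35: no left child.
        At 35: go right to 22.
          Visit 22.
          At 22: no left child.
          At 22: go right to 31.
            31 is a leaf — visit 31.
    At 11: no right child.
  At 28: no right child.
At 38: go right to 15.
  Visit 15.
  At 15: no left child.
  At 15: go right to 34.
    34 is a leaf — visit 34.

38, 28, 11, 29, 5, 36, 8, 10, 25, 35, 22, 31, 15, 34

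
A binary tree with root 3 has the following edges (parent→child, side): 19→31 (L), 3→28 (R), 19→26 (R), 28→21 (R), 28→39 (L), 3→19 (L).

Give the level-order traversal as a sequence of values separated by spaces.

Level-order visits nodes level by level from the root, left to right within each level.
Level 0: 3
Level 1: 19, 28
Level 2: 31, 26, 39, 21

3 19 28 31 26 39 21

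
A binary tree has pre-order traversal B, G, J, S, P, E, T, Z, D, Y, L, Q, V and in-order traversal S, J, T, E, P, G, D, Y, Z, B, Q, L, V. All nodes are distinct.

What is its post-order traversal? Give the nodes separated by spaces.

The first element of pre-order is the root; it splits in-order into left and right subtrees.
Root B: left subtree has 9 nodes {S, J, T, E, P, G, D, Y, Z}, right has 3 {Q, L, V}.
  Root G: left subtree has 5 nodes {S, J, T, E, P}, right has 3 {D, Y, Z}.
    Root J: left subtree has 1 node {S}, right has 3 {T, E, P}.
      Root P: left subtree has 2 nodes {T, E}, right has 0 { }.
        Root E: left subtree has 1 node {T}, right has 0 { }.
    Root Z: left subtree has 2 nodes {D, Y}, right has 0 { }.
      Root D: left subtree has 0 nodes { }, right has 1 {Y}.
  Root L: left subtree has 1 node {Q}, right has 1 {V}.

S T E P J Y D Z G Q V L B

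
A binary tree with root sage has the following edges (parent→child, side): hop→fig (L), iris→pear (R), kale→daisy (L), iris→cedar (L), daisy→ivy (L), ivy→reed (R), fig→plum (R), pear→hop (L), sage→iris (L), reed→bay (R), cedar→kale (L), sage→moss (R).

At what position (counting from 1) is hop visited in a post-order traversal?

Post-order visits the left subtree, then the right subtree, then the node.
At sage: go left to iris.
  At iris: go left to cedar.
    At cedar: go left to kale.
      At kale: go left to daisy.
        At daisy: go left to ivy.
          At ivy: no left child.
          At ivy: go right to reed.
            At reed: no left child.
            At reed: go right to bay.
              bay is a leaf — visit bay.
            Visit reed.
          Visit ivy.
        At daisy: no right child.
        Visit daisy.
      At kale: no right child.
      Visit kale.
    At cedar: no right child.
    Visit cedar.
  At iris: go right to pear.
    At pear: go left to hop.
      At hop: go left to fig.
        At fig: no left child.
        At fig: go right to plum.
          plum is a leaf — visit plum.
        Visit fig.
      At hop: no right child.
      Visit hop.
    At pear: no right child.
    Visit pear.
  Visit iris.
At sage: go right to moss.
  moss is a leaf — visit moss.
Visit sage.
Full post-order sequence: bay, reed, ivy, daisy, kale, cedar, plum, fig, hop, pear, iris, moss, sage.

9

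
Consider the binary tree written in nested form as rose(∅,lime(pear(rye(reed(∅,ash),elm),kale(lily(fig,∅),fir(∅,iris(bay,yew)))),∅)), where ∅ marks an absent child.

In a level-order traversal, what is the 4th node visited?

rye

Level-order visits nodes level by level from the root, left to right within each level.
Level 0: rose
Level 1: lime
Level 2: pear
Level 3: rye, kale
Level 4: reed, elm, lily, fir
Level 5: ash, fig, iris
Level 6: bay, yew
Full level-order sequence: rose, lime, pear, rye, kale, reed, elm, lily, fir, ash, fig, iris, bay, yew.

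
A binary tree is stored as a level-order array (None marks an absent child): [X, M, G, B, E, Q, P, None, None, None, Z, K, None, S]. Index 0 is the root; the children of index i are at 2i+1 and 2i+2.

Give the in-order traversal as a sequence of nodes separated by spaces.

In-order visits the left subtree, then the node, then the right subtree.
At X: go left to M.
  At M: go left to B.
    B is a leaf — visit B.
  Visit M.
  At M: go right to E.
    At E: no left child.
    Visit E.
    At E: go right to Z.
      Z is a leaf — visit Z.
Visit X.
At X: go right to G.
  At G: go left to Q.
    At Q: go left to K.
      K is a leaf — visit K.
    Visit Q.
    At Q: no right child.
  Visit G.
  At G: go right to P.
    At P: go left to S.
      S is a leaf — visit S.
    Visit P.
    At P: no right child.

B M E Z X K Q G S P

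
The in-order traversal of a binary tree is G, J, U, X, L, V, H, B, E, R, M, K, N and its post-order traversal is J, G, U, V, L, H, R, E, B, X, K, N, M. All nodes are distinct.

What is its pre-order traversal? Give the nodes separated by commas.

M, X, U, G, J, B, H, L, V, E, R, N, K

The last element of post-order is the root; it splits in-order into left and right subtrees.
Root M: left subtree has 10 nodes {G, J, U, X, L, V, H, B, E, R}, right has 2 {K, N}.
  Root X: left subtree has 3 nodes {G, J, U}, right has 6 {L, V, H, B, E, R}.
    Root U: left subtree has 2 nodes {G, J}, right has 0 { }.
      Root G: left subtree has 0 nodes { }, right has 1 {J}.
    Root B: left subtree has 3 nodes {L, V, H}, right has 2 {E, R}.
      Root H: left subtree has 2 nodes {L, V}, right has 0 { }.
        Root L: left subtree has 0 nodes { }, right has 1 {V}.
      Root E: left subtree has 0 nodes { }, right has 1 {R}.
  Root N: left subtree has 1 node {K}, right has 0 { }.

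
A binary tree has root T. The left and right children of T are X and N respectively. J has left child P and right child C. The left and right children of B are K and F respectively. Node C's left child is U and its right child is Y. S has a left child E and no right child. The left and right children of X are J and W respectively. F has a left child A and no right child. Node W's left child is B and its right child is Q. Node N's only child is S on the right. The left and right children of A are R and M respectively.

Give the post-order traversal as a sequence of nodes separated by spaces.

P U Y C J K R M A F B Q W X E S N T

Post-order visits the left subtree, then the right subtree, then the node.
At T: go left to X.
  At X: go left to J.
    At J: go left to P.
      P is a leaf — visit P.
    At J: go right to C.
      At C: go left to U.
        U is a leaf — visit U.
      At C: go right to Y.
        Y is a leaf — visit Y.
      Visit C.
    Visit J.
  At X: go right to W.
    At W: go left to B.
      At B: go left to K.
        K is a leaf — visit K.
      At B: go right to F.
        At F: go left to A.
          At A: go left to R.
            R is a leaf — visit R.
          At A: go right to M.
            M is a leaf — visit M.
          Visit A.
        At F: no right child.
        Visit F.
      Visit B.
    At W: go right to Q.
      Q is a leaf — visit Q.
    Visit W.
  Visit X.
At T: go right to N.
  At N: no left child.
  At N: go right to S.
    At S: go left to E.
      E is a leaf — visit E.
    At S: no right child.
    Visit S.
  Visit N.
Visit T.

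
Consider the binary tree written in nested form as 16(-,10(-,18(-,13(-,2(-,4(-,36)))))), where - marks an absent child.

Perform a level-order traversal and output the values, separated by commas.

16, 10, 18, 13, 2, 4, 36

Level-order visits nodes level by level from the root, left to right within each level.
Level 0: 16
Level 1: 10
Level 2: 18
Level 3: 13
Level 4: 2
Level 5: 4
Level 6: 36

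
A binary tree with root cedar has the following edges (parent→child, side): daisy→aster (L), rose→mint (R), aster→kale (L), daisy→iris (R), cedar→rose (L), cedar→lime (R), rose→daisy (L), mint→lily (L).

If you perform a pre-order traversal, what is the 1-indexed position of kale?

5

Pre-order visits the node, then its left subtree, then its right subtree.
Visit cedar.
At cedar: go left to rose.
  Visit rose.
  At rose: go left to daisy.
    Visit daisy.
    At daisy: go left to aster.
      Visit aster.
      At aster: go left to kale.
        kale is a leaf — visit kale.
      At aster: no right child.
    At daisy: go right to iris.
      iris is a leaf — visit iris.
  At rose: go right to mint.
    Visit mint.
    At mint: go left to lily.
      lily is a leaf — visit lily.
    At mint: no right child.
At cedar: go right to lime.
  lime is a leaf — visit lime.
Full pre-order sequence: cedar, rose, daisy, aster, kale, iris, mint, lily, lime.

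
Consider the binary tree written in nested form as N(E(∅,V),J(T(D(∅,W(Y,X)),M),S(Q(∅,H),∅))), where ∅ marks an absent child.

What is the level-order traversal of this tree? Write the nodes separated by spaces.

N E J V T S D M Q W H Y X

Level-order visits nodes level by level from the root, left to right within each level.
Level 0: N
Level 1: E, J
Level 2: V, T, S
Level 3: D, M, Q
Level 4: W, H
Level 5: Y, X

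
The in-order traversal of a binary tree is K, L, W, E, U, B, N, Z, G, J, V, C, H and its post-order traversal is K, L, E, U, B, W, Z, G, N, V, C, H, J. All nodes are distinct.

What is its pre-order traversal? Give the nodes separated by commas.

J, N, W, L, K, B, U, E, G, Z, H, C, V

The last element of post-order is the root; it splits in-order into left and right subtrees.
Root J: left subtree has 9 nodes {K, L, W, E, U, B, N, Z, G}, right has 3 {V, C, H}.
  Root N: left subtree has 6 nodes {K, L, W, E, U, B}, right has 2 {Z, G}.
    Root W: left subtree has 2 nodes {K, L}, right has 3 {E, U, B}.
      Root L: left subtree has 1 node {K}, right has 0 { }.
      Root B: left subtree has 2 nodes {E, U}, right has 0 { }.
        Root U: left subtree has 1 node {E}, right has 0 { }.
    Root G: left subtree has 1 node {Z}, right has 0 { }.
  Root H: left subtree has 2 nodes {V, C}, right has 0 { }.
    Root C: left subtree has 1 node {V}, right has 0 { }.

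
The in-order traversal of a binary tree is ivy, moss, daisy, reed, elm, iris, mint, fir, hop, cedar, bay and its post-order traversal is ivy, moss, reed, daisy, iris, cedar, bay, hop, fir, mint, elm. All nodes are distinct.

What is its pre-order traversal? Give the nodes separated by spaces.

elm daisy moss ivy reed mint iris fir hop bay cedar

The last element of post-order is the root; it splits in-order into left and right subtrees.
Root elm: left subtree has 4 nodes {ivy, moss, daisy, reed}, right has 6 {iris, mint, fir, hop, cedar, bay}.
  Root daisy: left subtree has 2 nodes {ivy, moss}, right has 1 {reed}.
    Root moss: left subtree has 1 node {ivy}, right has 0 { }.
  Root mint: left subtree has 1 node {iris}, right has 4 {fir, hop, cedar, bay}.
    Root fir: left subtree has 0 nodes { }, right has 3 {hop, cedar, bay}.
      Root hop: left subtree has 0 nodes { }, right has 2 {cedar, bay}.
        Root bay: left subtree has 1 node {cedar}, right has 0 { }.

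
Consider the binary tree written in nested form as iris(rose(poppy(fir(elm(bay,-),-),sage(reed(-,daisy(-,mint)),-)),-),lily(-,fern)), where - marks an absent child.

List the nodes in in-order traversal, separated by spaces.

bay elm fir poppy reed daisy mint sage rose iris lily fern

In-order visits the left subtree, then the node, then the right subtree.
At iris: go left to rose.
  At rose: go left to poppy.
    At poppy: go left to fir.
      At fir: go left to elm.
        At elm: go left to bay.
          bay is a leaf — visit bay.
        Visit elm.
        At elm: no right child.
      Visit fir.
      At fir: no right child.
    Visit poppy.
    At poppy: go right to sage.
      At sage: go left to reed.
        At reed: no left child.
        Visit reed.
        At reed: go right to daisy.
          At daisy: no left child.
          Visit daisy.
          At daisy: go right to mint.
            mint is a leaf — visit mint.
      Visit sage.
      At sage: no right child.
  Visit rose.
  At rose: no right child.
Visit iris.
At iris: go right to lily.
  At lily: no left child.
  Visit lily.
  At lily: go right to fern.
    fern is a leaf — visit fern.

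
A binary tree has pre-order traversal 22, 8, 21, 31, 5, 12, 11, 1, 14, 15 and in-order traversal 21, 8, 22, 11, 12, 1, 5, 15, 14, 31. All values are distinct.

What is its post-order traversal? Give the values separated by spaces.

21 8 11 1 12 15 14 5 31 22

The first element of pre-order is the root; it splits in-order into left and right subtrees.
Root 22: left subtree has 2 nodes {21, 8}, right has 7 {11, 12, 1, 5, 15, 14, 31}.
  Root 8: left subtree has 1 node {21}, right has 0 { }.
  Root 31: left subtree has 6 nodes {11, 12, 1, 5, 15, 14}, right has 0 { }.
    Root 5: left subtree has 3 nodes {11, 12, 1}, right has 2 {15, 14}.
      Root 12: left subtree has 1 node {11}, right has 1 {1}.
      Root 14: left subtree has 1 node {15}, right has 0 { }.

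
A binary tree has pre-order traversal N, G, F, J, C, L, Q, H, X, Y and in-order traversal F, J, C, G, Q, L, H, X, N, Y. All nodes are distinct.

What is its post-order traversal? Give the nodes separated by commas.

The first element of pre-order is the root; it splits in-order into left and right subtrees.
Root N: left subtree has 8 nodes {F, J, C, G, Q, L, H, X}, right has 1 {Y}.
  Root G: left subtree has 3 nodes {F, J, C}, right has 4 {Q, L, H, X}.
    Root F: left subtree has 0 nodes { }, right has 2 {J, C}.
      Root J: left subtree has 0 nodes { }, right has 1 {C}.
    Root L: left subtree has 1 node {Q}, right has 2 {H, X}.
      Root H: left subtree has 0 nodes { }, right has 1 {X}.

C, J, F, Q, X, H, L, G, Y, N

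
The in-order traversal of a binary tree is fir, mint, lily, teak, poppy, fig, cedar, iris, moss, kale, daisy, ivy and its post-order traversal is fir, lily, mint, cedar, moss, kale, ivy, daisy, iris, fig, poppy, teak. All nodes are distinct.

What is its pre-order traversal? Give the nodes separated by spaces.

teak mint fir lily poppy fig iris cedar daisy kale moss ivy

The last element of post-order is the root; it splits in-order into left and right subtrees.
Root teak: left subtree has 3 nodes {fir, mint, lily}, right has 8 {poppy, fig, cedar, iris, moss, kale, daisy, ivy}.
  Root mint: left subtree has 1 node {fir}, right has 1 {lily}.
  Root poppy: left subtree has 0 nodes { }, right has 7 {fig, cedar, iris, moss, kale, daisy, ivy}.
    Root fig: left subtree has 0 nodes { }, right has 6 {cedar, iris, moss, kale, daisy, ivy}.
      Root iris: left subtree has 1 node {cedar}, right has 4 {moss, kale, daisy, ivy}.
        Root daisy: left subtree has 2 nodes {moss, kale}, right has 1 {ivy}.
          Root kale: left subtree has 1 node {moss}, right has 0 { }.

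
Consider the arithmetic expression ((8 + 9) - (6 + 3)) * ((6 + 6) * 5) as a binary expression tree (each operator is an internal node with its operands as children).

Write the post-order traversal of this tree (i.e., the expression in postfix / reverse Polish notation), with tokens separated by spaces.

8 9 + 6 3 + - 6 6 + 5 * *

Post-order on an expression tree gives postfix notation: for each operator, emit left operand, right operand, then the operator.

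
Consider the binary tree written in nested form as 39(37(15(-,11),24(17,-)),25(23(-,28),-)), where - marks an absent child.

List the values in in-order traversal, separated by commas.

15, 11, 37, 17, 24, 39, 23, 28, 25

In-order visits the left subtree, then the node, then the right subtree.
At 39: go left to 37.
  At 37: go left to 15.
    At 15: no left child.
    Visit 15.
    At 15: go right to 11.
      11 is a leaf — visit 11.
  Visit 37.
  At 37: go right to 24.
    At 24: go left to 17.
      17 is a leaf — visit 17.
    Visit 24.
    At 24: no right child.
Visit 39.
At 39: go right to 25.
  At 25: go left to 23.
    At 23: no left child.
    Visit 23.
    At 23: go right to 28.
      28 is a leaf — visit 28.
  Visit 25.
  At 25: no right child.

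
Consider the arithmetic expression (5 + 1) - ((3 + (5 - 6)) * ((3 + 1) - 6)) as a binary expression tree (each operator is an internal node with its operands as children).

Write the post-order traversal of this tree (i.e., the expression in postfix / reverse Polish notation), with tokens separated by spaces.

5 1 + 3 5 6 - + 3 1 + 6 - * -

Post-order on an expression tree gives postfix notation: for each operator, emit left operand, right operand, then the operator.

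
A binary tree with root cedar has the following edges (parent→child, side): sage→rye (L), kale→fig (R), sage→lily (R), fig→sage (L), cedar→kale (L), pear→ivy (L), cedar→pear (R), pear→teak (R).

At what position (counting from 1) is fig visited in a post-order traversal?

4

Post-order visits the left subtree, then the right subtree, then the node.
At cedar: go left to kale.
  At kale: no left child.
  At kale: go right to fig.
    At fig: go left to sage.
      At sage: go left to rye.
        rye is a leaf — visit rye.
      At sage: go right to lily.
        lily is a leaf — visit lily.
      Visit sage.
    At fig: no right child.
    Visit fig.
  Visit kale.
At cedar: go right to pear.
  At pear: go left to ivy.
    ivy is a leaf — visit ivy.
  At pear: go right to teak.
    teak is a leaf — visit teak.
  Visit pear.
Visit cedar.
Full post-order sequence: rye, lily, sage, fig, kale, ivy, teak, pear, cedar.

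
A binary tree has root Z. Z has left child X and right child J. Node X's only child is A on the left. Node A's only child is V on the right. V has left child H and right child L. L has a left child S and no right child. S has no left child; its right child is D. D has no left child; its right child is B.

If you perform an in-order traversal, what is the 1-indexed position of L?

7

In-order visits the left subtree, then the node, then the right subtree.
At Z: go left to X.
  At X: go left to A.
    At A: no left child.
    Visit A.
    At A: go right to V.
      At V: go left to H.
        H is a leaf — visit H.
      Visit V.
      At V: go right to L.
        At L: go left to S.
          At S: no left child.
          Visit S.
          At S: go right to D.
            At D: no left child.
            Visit D.
            At D: go right to B.
              B is a leaf — visit B.
        Visit L.
        At L: no right child.
  Visit X.
  At X: no right child.
Visit Z.
At Z: go right to J.
  J is a leaf — visit J.
Full in-order sequence: A, H, V, S, D, B, L, X, Z, J.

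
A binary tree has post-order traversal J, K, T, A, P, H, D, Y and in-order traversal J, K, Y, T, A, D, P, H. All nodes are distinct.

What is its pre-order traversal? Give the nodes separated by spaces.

The last element of post-order is the root; it splits in-order into left and right subtrees.
Root Y: left subtree has 2 nodes {J, K}, right has 5 {T, A, D, P, H}.
  Root K: left subtree has 1 node {J}, right has 0 { }.
  Root D: left subtree has 2 nodes {T, A}, right has 2 {P, H}.
    Root A: left subtree has 1 node {T}, right has 0 { }.
    Root H: left subtree has 1 node {P}, right has 0 { }.

Y K J D A T H P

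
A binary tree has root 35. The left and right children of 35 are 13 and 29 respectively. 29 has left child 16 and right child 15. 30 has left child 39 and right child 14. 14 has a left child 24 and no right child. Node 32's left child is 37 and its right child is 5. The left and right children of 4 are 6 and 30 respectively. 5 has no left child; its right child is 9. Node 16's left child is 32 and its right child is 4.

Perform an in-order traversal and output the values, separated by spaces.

13 35 37 32 5 9 16 6 4 39 30 24 14 29 15

In-order visits the left subtree, then the node, then the right subtree.
At 35: go left to 13.
  13 is a leaf — visit 13.
Visit 35.
At 35: go right to 29.
  At 29: go left to 16.
    At 16: go left to 32.
      At 32: go left to 37.
        37 is a leaf — visit 37.
      Visit 32.
      At 32: go right to 5.
        At 5: no left child.
        Visit 5.
        At 5: go right to 9.
          9 is a leaf — visit 9.
    Visit 16.
    At 16: go right to 4.
      At 4: go left to 6.
        6 is a leaf — visit 6.
      Visit 4.
      At 4: go right to 30.
        At 30: go left to 39.
          39 is a leaf — visit 39.
        Visit 30.
        At 30: go right to 14.
          At 14: go left to 24.
            24 is a leaf — visit 24.
          Visit 14.
          At 14: no right child.
  Visit 29.
  At 29: go right to 15.
    15 is a leaf — visit 15.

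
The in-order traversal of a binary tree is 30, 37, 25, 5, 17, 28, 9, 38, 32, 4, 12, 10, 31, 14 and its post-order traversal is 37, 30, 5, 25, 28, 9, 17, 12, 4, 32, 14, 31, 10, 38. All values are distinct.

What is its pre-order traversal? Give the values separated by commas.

The last element of post-order is the root; it splits in-order into left and right subtrees.
Root 38: left subtree has 7 nodes {30, 37, 25, 5, 17, 28, 9}, right has 6 {32, 4, 12, 10, 31, 14}.
  Root 17: left subtree has 4 nodes {30, 37, 25, 5}, right has 2 {28, 9}.
    Root 25: left subtree has 2 nodes {30, 37}, right has 1 {5}.
      Root 30: left subtree has 0 nodes { }, right has 1 {37}.
    Root 9: left subtree has 1 node {28}, right has 0 { }.
  Root 10: left subtree has 3 nodes {32, 4, 12}, right has 2 {31, 14}.
    Root 32: left subtree has 0 nodes { }, right has 2 {4, 12}.
      Root 4: left subtree has 0 nodes { }, right has 1 {12}.
    Root 31: left subtree has 0 nodes { }, right has 1 {14}.

38, 17, 25, 30, 37, 5, 9, 28, 10, 32, 4, 12, 31, 14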